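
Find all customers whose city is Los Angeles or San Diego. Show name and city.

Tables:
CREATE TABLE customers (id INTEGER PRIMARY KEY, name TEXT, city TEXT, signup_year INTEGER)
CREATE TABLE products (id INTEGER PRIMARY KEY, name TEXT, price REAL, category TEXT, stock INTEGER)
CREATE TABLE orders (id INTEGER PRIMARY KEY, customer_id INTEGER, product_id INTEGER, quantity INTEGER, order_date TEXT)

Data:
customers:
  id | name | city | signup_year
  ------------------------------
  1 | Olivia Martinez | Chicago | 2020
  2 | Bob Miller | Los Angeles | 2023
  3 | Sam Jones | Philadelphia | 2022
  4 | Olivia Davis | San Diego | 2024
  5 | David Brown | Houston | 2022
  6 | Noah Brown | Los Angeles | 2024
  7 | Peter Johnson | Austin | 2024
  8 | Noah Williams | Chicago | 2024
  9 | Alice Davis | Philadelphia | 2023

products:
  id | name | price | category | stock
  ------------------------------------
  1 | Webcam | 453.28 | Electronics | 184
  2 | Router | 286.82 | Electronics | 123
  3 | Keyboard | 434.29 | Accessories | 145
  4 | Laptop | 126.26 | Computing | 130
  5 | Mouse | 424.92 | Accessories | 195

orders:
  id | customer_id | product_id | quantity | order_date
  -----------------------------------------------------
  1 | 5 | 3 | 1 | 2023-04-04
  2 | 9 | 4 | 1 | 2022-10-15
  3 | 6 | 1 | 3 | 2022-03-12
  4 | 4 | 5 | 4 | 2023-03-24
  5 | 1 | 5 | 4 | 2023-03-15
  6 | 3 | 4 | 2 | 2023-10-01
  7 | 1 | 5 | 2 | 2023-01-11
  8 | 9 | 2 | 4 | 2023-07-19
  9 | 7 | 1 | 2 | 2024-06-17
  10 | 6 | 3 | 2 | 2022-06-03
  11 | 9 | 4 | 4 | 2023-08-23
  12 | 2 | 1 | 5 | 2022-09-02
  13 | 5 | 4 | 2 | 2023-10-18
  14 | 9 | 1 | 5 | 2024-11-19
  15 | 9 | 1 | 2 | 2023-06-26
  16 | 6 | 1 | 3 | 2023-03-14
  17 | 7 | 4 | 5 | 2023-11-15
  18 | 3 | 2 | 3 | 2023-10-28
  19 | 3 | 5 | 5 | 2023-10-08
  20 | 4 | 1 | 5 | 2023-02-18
SELECT name, city FROM customers WHERE city IN ('Los Angeles', 'San Diego')

Execution result:
name | city
Bob Miller | Los Angeles
Olivia Davis | San Diego
Noah Brown | Los Angeles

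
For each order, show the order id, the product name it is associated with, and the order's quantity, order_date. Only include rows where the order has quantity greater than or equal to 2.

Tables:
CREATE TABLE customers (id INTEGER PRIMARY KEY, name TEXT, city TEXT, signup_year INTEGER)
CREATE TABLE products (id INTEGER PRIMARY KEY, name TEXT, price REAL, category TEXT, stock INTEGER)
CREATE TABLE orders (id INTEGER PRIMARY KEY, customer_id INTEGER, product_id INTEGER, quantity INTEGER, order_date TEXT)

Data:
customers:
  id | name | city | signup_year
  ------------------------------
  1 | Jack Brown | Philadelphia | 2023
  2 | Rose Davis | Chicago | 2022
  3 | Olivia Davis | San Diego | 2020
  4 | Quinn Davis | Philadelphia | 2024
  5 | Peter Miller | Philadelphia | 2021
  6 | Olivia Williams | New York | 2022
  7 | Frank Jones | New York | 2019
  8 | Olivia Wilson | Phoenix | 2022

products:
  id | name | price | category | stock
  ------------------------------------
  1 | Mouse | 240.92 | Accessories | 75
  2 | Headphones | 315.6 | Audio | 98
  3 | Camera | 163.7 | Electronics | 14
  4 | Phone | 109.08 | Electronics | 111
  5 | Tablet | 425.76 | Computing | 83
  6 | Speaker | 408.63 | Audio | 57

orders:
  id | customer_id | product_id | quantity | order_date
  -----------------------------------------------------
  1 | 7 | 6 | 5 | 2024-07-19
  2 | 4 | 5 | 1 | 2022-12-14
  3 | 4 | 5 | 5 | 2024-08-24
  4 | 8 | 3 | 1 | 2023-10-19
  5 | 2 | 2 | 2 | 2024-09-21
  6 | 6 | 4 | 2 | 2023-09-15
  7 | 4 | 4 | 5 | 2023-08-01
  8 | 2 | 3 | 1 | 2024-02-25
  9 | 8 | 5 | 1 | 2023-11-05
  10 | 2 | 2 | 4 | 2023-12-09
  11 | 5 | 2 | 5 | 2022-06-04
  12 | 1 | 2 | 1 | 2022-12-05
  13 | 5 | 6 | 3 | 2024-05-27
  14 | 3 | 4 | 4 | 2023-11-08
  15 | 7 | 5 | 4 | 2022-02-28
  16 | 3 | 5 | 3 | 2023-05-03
SELECT c.id, p.name AS product, c.quantity, c.order_date FROM orders c JOIN products p ON c.product_id = p.id WHERE c.quantity >= 2

Execution result:
id | product | quantity | order_date
1 | Speaker | 5 | 2024-07-19
3 | Tablet | 5 | 2024-08-24
5 | Headphones | 2 | 2024-09-21
6 | Phone | 2 | 2023-09-15
7 | Phone | 5 | 2023-08-01
10 | Headphones | 4 | 2023-12-09
11 | Headphones | 5 | 2022-06-04
13 | Speaker | 3 | 2024-05-27
14 | Phone | 4 | 2023-11-08
15 | Tablet | 4 | 2022-02-28
16 | Tablet | 3 | 2023-05-03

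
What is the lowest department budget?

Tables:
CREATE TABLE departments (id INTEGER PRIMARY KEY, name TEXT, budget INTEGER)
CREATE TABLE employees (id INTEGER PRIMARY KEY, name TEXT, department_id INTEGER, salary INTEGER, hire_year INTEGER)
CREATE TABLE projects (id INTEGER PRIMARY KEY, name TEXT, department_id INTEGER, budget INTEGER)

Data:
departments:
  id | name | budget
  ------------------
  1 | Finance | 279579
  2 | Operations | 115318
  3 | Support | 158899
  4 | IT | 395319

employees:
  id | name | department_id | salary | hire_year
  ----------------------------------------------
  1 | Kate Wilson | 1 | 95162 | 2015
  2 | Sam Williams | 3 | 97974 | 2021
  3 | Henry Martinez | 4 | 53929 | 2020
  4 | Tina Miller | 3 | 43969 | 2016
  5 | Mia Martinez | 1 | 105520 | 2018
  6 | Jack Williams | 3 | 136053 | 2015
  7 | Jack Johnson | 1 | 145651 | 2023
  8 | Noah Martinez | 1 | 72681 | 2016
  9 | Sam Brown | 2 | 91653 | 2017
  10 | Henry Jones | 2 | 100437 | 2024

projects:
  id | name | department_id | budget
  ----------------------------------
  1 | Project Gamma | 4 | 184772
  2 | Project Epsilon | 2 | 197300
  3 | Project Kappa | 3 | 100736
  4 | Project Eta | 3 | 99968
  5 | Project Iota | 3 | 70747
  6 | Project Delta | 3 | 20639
SELECT MIN(budget) FROM departments

Execution result:
115318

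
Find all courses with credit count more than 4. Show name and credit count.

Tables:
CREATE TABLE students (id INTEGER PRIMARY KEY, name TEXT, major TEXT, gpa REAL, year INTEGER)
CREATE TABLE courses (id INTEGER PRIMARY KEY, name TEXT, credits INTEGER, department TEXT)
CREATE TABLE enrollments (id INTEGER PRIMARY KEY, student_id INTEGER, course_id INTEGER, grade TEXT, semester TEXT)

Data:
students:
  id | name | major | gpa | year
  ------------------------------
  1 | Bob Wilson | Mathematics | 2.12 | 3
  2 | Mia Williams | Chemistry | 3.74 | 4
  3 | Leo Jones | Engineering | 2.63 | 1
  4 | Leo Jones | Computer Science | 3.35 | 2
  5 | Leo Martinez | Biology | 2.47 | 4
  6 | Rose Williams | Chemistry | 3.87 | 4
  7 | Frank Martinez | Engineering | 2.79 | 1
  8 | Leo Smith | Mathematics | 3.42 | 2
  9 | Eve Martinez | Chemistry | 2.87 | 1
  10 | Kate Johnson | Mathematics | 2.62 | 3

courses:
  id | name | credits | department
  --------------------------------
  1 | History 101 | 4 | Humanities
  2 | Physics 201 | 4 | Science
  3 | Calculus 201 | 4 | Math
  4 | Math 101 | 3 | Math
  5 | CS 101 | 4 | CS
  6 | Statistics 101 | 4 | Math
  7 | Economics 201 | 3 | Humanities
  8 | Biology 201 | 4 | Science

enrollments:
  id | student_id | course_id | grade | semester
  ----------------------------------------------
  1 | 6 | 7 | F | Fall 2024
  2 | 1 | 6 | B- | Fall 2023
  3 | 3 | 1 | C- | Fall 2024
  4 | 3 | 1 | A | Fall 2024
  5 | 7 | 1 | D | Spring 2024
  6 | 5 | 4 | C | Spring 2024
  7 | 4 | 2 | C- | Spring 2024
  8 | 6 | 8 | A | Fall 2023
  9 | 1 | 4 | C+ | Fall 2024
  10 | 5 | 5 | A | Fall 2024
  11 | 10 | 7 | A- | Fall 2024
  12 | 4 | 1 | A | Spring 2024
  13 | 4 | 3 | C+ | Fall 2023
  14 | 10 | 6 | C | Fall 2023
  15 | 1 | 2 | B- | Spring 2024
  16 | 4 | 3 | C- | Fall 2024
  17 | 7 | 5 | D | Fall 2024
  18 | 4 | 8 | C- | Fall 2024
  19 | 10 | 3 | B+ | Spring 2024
SELECT name, credits FROM courses WHERE credits > 4

Execution result:
(no rows)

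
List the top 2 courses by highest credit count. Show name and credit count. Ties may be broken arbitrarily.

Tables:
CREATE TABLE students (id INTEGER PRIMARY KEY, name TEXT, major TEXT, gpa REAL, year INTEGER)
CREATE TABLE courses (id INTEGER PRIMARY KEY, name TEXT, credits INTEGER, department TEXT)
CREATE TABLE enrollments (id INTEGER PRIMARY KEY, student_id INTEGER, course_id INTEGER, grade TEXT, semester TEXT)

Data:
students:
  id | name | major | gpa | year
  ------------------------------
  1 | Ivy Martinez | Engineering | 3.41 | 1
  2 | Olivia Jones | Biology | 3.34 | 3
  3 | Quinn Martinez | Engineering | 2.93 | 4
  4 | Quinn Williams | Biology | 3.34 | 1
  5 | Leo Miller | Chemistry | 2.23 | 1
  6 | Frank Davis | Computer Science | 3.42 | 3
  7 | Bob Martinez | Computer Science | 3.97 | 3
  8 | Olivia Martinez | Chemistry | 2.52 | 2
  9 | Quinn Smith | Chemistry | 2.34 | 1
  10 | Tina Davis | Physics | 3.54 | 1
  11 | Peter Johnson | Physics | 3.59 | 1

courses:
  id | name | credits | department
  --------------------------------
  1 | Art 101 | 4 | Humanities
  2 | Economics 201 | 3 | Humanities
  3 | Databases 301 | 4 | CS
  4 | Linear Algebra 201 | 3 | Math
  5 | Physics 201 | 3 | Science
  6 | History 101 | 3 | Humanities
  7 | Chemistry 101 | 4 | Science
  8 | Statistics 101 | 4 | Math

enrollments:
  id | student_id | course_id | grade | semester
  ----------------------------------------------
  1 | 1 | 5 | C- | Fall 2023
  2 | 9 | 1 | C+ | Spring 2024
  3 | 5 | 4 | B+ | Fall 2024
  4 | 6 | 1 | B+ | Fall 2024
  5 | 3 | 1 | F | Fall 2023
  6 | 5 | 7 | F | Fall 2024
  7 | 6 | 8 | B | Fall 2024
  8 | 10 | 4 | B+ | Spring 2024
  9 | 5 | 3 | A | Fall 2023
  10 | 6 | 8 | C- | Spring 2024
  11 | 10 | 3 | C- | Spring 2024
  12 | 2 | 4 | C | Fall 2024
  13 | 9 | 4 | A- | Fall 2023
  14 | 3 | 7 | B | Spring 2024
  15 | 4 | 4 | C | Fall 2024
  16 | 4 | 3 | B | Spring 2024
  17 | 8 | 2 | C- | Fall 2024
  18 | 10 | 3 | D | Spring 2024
SELECT name, credits FROM courses ORDER BY credits DESC LIMIT 2

Execution result:
name | credits
Art 101 | 4
Databases 301 | 4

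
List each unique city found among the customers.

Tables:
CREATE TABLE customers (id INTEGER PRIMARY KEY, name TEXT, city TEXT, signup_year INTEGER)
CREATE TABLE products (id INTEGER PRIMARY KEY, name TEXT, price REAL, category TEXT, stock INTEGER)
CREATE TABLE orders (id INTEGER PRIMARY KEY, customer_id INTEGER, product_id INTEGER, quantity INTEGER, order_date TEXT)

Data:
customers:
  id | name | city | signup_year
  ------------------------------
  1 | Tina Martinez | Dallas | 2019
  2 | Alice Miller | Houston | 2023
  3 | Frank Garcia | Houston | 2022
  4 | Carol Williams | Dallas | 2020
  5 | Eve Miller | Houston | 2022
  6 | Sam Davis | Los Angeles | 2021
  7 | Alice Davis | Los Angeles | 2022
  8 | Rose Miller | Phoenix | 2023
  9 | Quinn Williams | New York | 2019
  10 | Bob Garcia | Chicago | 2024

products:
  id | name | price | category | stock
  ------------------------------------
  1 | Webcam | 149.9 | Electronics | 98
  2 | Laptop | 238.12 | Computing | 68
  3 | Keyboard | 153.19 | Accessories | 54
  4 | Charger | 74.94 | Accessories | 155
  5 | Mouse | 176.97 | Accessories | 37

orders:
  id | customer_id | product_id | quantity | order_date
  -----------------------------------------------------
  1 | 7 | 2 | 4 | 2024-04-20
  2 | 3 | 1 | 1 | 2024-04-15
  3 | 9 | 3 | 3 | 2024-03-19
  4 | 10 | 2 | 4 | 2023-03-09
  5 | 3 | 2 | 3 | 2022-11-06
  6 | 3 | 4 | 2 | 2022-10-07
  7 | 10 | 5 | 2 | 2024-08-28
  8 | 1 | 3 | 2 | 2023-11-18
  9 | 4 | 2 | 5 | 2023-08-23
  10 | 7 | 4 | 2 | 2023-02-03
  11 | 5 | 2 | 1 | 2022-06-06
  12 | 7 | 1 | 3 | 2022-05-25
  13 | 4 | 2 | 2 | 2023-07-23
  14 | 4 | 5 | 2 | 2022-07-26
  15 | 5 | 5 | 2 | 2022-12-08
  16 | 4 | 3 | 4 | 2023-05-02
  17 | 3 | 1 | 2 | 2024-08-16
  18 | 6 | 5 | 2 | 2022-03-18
SELECT DISTINCT city FROM customers

Execution result:
city
Dallas
Houston
Los Angeles
Phoenix
New York
Chicago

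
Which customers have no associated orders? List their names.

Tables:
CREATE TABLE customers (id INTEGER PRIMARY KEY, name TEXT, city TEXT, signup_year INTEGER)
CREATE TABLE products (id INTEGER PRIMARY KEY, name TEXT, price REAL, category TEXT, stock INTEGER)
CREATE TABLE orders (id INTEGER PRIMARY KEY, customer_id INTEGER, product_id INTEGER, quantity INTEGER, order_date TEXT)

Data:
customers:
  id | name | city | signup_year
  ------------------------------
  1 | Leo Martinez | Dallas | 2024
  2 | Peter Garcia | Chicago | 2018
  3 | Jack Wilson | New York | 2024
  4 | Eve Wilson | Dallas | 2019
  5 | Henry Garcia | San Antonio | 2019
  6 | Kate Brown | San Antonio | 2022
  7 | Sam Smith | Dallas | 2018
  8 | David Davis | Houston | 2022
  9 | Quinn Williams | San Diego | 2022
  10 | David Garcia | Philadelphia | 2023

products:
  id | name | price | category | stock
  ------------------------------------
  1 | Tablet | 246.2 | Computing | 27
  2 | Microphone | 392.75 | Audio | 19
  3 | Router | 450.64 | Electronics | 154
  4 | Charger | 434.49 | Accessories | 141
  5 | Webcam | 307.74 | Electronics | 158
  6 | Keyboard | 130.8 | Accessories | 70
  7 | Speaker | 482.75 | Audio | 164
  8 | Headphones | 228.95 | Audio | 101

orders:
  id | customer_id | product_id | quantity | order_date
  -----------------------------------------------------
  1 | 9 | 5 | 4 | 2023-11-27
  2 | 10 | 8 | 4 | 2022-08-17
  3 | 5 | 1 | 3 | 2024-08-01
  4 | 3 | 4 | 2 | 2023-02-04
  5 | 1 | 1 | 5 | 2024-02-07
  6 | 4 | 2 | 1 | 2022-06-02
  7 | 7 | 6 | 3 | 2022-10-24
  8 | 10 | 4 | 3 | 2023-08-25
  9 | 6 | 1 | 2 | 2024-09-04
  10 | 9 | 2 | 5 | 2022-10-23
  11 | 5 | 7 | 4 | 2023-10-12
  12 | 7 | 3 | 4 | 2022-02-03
SELECT p.name FROM customers p LEFT JOIN orders c ON c.customer_id = p.id WHERE c.id IS NULL

Execution result:
name
Peter Garcia
David Davis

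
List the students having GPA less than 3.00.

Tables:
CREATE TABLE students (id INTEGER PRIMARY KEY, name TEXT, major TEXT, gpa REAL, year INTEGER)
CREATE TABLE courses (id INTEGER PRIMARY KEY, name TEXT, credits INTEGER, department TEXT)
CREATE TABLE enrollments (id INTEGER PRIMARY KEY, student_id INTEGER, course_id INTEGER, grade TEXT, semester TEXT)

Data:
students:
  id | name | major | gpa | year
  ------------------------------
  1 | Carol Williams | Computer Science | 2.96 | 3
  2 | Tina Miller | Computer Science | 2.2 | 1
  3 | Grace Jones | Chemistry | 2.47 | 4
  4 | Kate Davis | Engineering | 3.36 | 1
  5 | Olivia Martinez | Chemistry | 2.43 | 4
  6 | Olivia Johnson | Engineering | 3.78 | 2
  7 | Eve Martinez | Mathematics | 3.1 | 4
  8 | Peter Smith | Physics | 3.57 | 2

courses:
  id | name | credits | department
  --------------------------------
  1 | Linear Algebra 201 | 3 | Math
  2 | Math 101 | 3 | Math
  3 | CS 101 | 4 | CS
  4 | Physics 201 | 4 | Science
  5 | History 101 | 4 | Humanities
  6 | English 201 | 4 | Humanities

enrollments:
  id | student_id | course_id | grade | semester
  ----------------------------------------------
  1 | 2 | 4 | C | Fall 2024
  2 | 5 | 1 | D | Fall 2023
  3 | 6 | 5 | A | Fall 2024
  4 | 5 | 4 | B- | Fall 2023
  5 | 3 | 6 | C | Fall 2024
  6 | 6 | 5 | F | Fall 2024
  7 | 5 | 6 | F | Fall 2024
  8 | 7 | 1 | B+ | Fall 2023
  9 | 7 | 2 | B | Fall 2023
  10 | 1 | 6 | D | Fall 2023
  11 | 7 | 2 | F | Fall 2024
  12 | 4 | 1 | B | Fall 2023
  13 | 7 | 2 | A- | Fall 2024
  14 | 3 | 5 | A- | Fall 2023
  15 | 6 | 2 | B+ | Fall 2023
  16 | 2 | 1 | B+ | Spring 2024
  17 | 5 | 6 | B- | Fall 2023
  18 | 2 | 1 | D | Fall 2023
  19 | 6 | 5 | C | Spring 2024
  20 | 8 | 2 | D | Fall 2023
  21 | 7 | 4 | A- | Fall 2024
SELECT name, gpa FROM students WHERE gpa < 3.0

Execution result:
name | gpa
Carol Williams | 2.96
Tina Miller | 2.20
Grace Jones | 2.47
Olivia Martinez | 2.43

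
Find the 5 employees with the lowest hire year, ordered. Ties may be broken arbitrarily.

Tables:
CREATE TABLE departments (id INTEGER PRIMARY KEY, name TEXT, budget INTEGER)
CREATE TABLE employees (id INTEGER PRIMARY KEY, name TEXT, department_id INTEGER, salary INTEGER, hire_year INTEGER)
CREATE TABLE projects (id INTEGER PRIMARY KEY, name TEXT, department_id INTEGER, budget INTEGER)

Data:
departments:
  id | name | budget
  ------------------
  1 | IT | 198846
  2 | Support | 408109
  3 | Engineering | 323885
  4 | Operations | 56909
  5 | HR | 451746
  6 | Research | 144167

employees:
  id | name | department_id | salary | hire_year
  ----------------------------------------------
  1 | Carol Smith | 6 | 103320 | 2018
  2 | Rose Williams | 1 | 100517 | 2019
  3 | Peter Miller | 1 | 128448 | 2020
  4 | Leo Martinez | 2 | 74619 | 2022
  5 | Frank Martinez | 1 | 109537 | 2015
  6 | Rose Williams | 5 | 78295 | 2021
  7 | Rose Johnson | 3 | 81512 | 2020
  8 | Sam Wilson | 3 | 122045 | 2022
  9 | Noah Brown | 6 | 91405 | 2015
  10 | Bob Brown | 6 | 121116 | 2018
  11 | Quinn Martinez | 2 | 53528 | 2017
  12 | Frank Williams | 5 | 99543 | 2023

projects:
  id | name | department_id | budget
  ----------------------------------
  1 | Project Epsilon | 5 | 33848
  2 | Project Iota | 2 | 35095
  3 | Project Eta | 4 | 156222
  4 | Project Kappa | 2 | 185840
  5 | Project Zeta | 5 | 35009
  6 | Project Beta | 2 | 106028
SELECT name, hire_year FROM employees ORDER BY hire_year ASC LIMIT 5

Execution result:
name | hire_year
Frank Martinez | 2015
Noah Brown | 2015
Quinn Martinez | 2017
Carol Smith | 2018
Bob Brown | 2018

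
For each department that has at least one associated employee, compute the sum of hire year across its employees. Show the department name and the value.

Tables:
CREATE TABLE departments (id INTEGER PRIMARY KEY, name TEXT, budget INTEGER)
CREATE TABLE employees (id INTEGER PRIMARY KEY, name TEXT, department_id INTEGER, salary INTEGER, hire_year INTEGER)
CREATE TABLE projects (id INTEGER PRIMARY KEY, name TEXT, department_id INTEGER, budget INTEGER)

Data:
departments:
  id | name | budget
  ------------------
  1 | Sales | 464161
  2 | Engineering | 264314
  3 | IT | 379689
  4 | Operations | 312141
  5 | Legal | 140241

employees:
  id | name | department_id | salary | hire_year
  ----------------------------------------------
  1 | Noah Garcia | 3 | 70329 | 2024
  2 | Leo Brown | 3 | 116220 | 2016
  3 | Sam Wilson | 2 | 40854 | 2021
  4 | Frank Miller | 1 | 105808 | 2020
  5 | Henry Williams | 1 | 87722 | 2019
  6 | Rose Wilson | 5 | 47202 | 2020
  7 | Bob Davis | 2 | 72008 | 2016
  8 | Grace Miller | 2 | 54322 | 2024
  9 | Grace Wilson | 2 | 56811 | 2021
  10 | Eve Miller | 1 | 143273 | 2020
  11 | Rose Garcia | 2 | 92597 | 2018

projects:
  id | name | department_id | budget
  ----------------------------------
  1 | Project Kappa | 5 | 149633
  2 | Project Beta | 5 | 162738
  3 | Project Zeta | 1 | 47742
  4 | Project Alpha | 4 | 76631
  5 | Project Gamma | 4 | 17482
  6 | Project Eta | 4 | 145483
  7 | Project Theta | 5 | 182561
SELECT p.name, SUM(c.hire_year) AS sum_hire_year FROM employees c JOIN departments p ON c.department_id = p.id GROUP BY p.id, p.name

Execution result:
name | sum_hire_year
Sales | 6059
Engineering | 10100
IT | 4040
Legal | 2020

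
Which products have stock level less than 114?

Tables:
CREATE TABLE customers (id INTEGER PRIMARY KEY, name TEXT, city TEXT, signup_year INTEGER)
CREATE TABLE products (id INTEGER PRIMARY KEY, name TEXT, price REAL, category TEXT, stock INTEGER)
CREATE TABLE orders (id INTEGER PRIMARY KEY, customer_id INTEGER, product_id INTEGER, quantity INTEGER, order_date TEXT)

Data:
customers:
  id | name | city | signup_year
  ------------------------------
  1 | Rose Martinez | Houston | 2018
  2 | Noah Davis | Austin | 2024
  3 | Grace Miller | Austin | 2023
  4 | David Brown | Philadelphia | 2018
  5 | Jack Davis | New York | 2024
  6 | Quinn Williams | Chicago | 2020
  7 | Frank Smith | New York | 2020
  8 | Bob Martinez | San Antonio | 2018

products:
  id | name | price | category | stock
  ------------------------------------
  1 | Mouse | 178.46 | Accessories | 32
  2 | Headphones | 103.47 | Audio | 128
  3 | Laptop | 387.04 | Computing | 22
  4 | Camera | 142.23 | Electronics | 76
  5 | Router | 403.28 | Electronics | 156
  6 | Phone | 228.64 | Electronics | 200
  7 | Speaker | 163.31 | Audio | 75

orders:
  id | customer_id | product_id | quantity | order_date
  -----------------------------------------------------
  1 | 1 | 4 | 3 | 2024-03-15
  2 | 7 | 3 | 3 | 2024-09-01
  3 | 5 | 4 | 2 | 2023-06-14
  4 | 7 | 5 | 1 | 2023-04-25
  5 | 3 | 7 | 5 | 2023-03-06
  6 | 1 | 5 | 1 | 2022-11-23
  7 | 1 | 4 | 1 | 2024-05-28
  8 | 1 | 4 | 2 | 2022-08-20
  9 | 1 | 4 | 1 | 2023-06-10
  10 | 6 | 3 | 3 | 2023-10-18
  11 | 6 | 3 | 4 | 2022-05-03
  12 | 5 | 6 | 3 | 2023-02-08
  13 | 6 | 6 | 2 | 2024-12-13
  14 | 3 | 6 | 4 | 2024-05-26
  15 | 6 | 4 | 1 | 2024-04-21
SELECT name, stock FROM products WHERE stock < 114

Execution result:
name | stock
Mouse | 32
Laptop | 22
Camera | 76
Speaker | 75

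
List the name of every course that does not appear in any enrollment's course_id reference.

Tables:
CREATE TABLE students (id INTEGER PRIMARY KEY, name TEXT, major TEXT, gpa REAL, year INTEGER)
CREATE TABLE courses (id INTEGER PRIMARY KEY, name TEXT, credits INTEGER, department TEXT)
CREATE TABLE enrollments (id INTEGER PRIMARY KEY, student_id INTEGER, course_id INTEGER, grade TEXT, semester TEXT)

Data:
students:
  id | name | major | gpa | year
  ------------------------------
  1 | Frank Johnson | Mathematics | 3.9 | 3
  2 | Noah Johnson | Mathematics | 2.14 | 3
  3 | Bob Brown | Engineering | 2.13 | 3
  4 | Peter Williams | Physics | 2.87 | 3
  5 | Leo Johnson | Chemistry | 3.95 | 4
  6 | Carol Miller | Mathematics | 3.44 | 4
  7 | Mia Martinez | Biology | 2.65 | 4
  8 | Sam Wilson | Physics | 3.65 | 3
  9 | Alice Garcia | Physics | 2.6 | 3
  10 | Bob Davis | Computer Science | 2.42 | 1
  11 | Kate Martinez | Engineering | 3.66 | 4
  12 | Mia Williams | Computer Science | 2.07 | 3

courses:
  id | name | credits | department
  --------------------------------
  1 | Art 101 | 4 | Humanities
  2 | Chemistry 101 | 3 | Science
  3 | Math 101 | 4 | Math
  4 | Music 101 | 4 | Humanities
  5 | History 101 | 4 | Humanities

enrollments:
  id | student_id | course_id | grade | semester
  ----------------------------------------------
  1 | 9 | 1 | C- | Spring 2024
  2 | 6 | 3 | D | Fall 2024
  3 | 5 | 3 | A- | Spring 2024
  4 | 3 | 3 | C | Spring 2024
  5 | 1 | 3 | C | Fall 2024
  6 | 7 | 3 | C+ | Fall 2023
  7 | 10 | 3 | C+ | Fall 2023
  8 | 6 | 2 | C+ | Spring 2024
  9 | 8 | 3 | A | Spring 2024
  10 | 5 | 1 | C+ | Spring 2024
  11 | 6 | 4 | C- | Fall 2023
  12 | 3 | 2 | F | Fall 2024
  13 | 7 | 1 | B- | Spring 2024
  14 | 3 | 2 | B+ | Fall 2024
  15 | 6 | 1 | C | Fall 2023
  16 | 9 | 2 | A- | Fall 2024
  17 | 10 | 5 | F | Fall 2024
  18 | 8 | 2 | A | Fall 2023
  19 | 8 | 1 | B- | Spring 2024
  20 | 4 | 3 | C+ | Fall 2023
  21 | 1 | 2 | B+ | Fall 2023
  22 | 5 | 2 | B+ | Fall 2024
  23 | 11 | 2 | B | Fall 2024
SELECT p.name FROM courses p LEFT JOIN enrollments c ON c.course_id = p.id WHERE c.id IS NULL

Execution result:
(no rows)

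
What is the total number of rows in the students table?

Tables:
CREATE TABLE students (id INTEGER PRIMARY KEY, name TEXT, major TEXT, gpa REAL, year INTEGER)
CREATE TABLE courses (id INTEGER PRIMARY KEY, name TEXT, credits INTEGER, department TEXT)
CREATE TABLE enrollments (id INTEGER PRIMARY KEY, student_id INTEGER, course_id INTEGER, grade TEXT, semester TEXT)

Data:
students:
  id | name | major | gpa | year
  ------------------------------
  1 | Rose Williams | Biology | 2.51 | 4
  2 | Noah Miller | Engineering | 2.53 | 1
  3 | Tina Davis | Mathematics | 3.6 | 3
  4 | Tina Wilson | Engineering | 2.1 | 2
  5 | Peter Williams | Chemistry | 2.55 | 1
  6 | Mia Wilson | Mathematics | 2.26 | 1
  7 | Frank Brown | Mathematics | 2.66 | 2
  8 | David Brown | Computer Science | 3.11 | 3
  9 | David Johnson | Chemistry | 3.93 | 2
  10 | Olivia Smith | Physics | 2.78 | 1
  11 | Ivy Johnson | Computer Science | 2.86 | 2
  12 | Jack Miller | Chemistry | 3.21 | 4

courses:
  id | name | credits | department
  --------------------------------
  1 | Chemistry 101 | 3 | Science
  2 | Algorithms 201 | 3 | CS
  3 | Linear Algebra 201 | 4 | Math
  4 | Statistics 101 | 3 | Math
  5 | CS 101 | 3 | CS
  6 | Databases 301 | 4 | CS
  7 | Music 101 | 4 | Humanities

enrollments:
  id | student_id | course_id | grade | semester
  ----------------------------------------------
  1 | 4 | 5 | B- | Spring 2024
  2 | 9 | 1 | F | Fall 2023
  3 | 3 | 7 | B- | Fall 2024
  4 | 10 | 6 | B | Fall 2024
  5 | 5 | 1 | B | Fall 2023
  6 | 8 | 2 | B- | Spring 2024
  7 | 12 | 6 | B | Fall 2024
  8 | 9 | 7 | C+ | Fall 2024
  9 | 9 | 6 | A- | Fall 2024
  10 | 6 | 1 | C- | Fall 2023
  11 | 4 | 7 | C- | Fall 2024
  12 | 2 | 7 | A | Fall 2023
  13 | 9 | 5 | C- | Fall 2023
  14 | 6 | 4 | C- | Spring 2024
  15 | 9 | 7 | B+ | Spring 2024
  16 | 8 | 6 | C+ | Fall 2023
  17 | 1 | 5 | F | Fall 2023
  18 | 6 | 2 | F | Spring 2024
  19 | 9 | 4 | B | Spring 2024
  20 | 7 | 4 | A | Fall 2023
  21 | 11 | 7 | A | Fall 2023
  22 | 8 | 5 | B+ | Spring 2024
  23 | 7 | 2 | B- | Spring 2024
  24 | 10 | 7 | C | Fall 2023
SELECT COUNT(*) FROM students

Execution result:
12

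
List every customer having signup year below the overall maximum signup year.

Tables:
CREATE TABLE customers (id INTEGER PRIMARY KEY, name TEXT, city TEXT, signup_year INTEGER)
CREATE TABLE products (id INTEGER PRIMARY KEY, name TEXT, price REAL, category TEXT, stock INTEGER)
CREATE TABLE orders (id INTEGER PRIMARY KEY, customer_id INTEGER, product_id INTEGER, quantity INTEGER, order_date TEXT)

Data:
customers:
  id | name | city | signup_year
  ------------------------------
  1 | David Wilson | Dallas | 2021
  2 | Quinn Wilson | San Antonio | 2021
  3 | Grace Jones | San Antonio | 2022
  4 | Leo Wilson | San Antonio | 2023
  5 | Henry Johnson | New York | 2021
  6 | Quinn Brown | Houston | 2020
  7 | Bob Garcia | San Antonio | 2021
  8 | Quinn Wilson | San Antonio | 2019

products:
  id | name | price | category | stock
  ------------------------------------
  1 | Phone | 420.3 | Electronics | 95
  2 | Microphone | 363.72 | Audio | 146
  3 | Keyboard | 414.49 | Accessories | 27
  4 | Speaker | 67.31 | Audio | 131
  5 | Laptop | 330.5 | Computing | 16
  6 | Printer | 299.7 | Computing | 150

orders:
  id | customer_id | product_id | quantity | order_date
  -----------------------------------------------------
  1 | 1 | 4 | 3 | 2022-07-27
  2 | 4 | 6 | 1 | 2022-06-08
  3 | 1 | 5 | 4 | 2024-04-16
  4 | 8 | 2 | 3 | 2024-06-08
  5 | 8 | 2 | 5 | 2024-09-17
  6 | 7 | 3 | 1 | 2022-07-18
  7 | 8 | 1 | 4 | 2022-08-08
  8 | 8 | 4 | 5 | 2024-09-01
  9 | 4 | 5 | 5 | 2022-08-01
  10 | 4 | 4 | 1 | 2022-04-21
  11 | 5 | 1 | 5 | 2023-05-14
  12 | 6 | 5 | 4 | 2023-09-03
SELECT name, signup_year FROM customers WHERE signup_year < (SELECT MAX(signup_year) FROM customers)

Execution result:
name | signup_year
David Wilson | 2021
Quinn Wilson | 2021
Grace Jones | 2022
Henry Johnson | 2021
Quinn Brown | 2020
Bob Garcia | 2021
Quinn Wilson | 2019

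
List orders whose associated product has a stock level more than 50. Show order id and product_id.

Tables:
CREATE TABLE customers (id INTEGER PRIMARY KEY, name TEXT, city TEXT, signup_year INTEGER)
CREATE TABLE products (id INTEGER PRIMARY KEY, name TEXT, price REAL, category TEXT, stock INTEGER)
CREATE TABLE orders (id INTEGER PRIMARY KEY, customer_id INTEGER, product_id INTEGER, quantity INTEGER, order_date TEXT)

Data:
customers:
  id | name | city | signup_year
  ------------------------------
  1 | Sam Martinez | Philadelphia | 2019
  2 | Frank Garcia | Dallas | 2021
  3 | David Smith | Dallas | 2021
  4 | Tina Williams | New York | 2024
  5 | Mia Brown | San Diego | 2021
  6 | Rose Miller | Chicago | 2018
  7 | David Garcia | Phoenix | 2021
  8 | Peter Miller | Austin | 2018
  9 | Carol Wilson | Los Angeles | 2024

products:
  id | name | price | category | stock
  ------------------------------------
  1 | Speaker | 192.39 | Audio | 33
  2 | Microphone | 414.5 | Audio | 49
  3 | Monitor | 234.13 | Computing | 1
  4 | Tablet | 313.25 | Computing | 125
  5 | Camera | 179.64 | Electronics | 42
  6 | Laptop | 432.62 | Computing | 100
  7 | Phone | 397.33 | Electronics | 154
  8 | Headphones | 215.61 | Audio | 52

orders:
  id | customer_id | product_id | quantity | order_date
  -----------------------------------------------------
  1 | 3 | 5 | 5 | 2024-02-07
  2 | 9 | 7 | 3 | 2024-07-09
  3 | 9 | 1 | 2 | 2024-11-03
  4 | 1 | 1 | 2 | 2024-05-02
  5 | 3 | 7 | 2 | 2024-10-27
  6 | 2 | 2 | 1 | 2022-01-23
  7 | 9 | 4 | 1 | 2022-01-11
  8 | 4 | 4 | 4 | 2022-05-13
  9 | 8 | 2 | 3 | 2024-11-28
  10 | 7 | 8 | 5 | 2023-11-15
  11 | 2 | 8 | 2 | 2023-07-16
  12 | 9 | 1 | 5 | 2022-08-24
SELECT id, product_id FROM orders WHERE product_id IN (SELECT id FROM products WHERE stock > 50)

Execution result:
id | product_id
2 | 7
5 | 7
7 | 4
8 | 4
10 | 8
11 | 8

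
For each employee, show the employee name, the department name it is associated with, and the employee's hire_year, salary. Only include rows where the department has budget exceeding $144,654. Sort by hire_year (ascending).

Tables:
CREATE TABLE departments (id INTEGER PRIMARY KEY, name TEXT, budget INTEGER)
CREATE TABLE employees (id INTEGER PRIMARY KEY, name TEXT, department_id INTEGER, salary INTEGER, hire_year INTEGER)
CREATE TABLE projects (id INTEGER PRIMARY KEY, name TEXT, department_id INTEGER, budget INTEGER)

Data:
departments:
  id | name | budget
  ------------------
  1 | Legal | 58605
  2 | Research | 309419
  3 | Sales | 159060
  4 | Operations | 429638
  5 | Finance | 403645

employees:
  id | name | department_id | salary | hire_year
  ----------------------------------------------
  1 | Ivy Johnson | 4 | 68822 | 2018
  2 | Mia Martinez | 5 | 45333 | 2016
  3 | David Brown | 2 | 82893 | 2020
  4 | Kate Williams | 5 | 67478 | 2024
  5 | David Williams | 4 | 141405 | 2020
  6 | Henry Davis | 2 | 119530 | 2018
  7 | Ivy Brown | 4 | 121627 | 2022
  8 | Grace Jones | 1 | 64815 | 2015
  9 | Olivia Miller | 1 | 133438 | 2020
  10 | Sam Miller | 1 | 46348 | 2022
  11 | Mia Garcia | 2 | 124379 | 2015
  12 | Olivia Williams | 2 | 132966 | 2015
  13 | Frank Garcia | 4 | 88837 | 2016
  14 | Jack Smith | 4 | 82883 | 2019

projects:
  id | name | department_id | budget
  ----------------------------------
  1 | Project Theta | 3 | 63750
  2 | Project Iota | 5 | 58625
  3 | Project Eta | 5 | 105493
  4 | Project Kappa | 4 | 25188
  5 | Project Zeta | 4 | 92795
SELECT c.name, p.name AS department, c.hire_year, c.salary FROM employees c JOIN departments p ON c.department_id = p.id WHERE p.budget > 144654 ORDER BY c.hire_year ASC

Execution result:
name | department | hire_year | salary
Mia Garcia | Research | 2015 | 124379
Olivia Williams | Research | 2015 | 132966
Mia Martinez | Finance | 2016 | 45333
Frank Garcia | Operations | 2016 | 88837
Ivy Johnson | Operations | 2018 | 68822
Henry Davis | Research | 2018 | 119530
Jack Smith | Operations | 2019 | 82883
David Brown | Research | 2020 | 82893
David Williams | Operations | 2020 | 141405
Ivy Brown | Operations | 2022 | 121627
Kate Williams | Finance | 2024 | 67478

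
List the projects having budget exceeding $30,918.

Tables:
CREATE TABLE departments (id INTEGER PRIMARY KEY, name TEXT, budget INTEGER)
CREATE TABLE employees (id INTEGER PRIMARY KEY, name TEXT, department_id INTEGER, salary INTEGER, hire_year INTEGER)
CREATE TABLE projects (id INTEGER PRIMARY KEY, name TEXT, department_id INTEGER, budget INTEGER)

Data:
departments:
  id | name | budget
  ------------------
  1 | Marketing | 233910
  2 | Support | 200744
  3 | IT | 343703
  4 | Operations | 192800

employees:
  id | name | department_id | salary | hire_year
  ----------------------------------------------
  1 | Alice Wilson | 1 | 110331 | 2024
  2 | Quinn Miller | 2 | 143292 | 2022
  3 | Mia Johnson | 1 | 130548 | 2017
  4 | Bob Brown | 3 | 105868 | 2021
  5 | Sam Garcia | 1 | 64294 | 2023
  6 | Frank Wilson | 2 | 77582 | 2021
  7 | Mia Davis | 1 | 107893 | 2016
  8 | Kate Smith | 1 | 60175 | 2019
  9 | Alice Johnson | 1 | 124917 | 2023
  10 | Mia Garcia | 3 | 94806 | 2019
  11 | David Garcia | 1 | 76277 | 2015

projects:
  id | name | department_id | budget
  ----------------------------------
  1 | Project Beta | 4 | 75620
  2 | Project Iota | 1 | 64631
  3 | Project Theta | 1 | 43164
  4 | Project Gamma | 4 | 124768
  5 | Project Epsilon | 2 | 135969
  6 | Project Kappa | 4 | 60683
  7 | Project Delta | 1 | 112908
SELECT name, budget FROM projects WHERE budget > 30918

Execution result:
name | budget
Project Beta | 75620
Project Iota | 64631
Project Theta | 43164
Project Gamma | 124768
Project Epsilon | 135969
Project Kappa | 60683
Project Delta | 112908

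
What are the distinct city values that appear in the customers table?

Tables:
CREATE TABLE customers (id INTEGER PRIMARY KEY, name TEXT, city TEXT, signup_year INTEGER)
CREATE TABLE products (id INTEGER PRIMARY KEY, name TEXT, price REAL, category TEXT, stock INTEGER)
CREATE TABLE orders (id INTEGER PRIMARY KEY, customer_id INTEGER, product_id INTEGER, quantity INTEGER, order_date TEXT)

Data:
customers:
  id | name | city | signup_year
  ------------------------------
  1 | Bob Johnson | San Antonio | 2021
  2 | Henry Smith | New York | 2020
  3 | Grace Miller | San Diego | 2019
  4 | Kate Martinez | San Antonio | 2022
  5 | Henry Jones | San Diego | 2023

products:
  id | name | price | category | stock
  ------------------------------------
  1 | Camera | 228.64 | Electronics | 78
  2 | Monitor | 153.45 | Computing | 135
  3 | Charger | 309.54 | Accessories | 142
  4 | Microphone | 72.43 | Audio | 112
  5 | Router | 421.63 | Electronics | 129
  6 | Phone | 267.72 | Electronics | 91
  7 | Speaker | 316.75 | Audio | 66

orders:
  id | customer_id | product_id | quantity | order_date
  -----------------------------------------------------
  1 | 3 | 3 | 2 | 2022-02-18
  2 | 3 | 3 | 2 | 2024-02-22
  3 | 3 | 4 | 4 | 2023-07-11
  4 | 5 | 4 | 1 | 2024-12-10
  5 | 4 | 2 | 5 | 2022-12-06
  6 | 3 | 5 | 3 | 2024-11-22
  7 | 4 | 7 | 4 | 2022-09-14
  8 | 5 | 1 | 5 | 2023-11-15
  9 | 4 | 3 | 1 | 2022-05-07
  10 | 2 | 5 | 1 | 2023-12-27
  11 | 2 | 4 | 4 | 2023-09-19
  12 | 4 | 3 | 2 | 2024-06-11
SELECT DISTINCT city FROM customers

Execution result:
city
San Antonio
New York
San Diego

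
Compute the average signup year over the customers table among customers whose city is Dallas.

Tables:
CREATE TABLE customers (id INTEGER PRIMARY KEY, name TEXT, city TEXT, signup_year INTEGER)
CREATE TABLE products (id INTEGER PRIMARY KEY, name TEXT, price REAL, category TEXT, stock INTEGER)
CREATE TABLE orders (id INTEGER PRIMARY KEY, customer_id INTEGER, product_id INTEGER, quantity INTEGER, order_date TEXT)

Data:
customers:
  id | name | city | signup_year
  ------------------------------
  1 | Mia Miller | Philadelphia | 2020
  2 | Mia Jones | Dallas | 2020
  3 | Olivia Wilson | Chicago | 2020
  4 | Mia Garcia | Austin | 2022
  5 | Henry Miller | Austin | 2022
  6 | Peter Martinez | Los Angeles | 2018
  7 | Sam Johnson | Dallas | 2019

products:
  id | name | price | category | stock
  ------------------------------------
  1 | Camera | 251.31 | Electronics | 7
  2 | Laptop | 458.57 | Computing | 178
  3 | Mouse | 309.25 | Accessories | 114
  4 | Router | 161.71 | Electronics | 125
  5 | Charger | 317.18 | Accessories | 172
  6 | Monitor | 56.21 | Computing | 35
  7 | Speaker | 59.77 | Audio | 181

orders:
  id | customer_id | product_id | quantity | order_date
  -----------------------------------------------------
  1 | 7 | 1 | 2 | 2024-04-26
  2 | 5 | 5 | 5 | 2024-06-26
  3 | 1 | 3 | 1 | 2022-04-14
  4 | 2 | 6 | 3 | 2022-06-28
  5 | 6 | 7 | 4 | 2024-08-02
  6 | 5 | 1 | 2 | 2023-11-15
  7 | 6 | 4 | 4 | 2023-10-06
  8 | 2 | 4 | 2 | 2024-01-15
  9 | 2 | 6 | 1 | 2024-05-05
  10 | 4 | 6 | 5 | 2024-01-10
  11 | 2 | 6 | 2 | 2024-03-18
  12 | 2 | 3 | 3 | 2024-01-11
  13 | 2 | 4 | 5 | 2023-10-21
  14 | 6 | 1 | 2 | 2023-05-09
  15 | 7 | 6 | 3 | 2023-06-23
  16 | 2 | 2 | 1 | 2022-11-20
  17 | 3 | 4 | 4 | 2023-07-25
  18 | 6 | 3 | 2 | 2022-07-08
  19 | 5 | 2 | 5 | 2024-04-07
SELECT AVG(signup_year) FROM customers WHERE city = 'Dallas'

Execution result:
2019.50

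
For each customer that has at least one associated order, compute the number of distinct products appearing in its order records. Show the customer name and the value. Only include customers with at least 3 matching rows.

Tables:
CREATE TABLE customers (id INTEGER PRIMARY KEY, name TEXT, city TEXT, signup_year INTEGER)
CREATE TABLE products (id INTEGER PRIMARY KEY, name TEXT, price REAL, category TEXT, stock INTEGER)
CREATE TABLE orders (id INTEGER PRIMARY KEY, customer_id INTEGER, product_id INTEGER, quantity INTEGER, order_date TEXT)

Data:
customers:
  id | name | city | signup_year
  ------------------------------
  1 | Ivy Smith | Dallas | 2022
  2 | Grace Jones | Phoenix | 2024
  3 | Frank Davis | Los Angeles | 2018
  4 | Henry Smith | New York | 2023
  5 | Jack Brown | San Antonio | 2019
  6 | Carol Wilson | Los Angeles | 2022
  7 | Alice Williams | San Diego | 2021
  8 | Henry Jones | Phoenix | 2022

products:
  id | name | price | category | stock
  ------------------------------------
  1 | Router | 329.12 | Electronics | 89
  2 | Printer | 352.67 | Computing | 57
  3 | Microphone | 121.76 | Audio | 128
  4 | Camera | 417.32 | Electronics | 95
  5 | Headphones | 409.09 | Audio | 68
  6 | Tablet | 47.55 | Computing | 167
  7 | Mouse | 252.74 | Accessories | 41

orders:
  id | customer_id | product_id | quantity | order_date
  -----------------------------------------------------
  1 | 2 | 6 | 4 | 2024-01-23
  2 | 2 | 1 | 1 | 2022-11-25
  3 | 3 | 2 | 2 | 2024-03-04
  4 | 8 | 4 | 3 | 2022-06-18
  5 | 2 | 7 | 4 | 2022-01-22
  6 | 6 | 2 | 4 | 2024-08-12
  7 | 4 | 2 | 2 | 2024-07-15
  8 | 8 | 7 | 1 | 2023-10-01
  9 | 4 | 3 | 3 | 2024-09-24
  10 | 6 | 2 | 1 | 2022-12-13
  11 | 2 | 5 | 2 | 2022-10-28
SELECT p.name, COUNT(DISTINCT c.product_id) AS distinct_product_count FROM orders c JOIN customers p ON c.customer_id = p.id GROUP BY p.id, p.name HAVING COUNT(*) >= 3

Execution result:
name | distinct_product_count
Grace Jones | 4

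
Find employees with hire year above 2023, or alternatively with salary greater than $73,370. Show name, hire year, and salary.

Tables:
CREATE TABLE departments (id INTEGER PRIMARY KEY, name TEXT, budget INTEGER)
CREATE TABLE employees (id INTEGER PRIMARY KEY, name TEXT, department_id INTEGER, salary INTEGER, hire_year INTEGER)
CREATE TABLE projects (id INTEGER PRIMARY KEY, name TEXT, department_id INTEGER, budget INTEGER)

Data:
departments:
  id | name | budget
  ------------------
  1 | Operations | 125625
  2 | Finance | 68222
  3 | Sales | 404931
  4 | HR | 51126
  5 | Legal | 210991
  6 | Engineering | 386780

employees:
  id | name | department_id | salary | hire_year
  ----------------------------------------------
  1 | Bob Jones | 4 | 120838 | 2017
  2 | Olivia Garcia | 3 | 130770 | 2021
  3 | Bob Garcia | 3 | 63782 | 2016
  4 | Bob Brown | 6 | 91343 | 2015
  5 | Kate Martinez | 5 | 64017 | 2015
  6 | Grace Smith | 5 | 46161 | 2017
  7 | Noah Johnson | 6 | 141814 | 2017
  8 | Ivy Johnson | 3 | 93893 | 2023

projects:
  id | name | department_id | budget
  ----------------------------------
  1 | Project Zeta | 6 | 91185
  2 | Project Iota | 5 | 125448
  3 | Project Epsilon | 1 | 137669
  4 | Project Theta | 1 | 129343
SELECT name, hire_year, salary FROM employees WHERE hire_year > 2023 OR salary > 73370

Execution result:
name | hire_year | salary
Bob Jones | 2017 | 120838
Olivia Garcia | 2021 | 130770
Bob Brown | 2015 | 91343
Noah Johnson | 2017 | 141814
Ivy Johnson | 2023 | 93893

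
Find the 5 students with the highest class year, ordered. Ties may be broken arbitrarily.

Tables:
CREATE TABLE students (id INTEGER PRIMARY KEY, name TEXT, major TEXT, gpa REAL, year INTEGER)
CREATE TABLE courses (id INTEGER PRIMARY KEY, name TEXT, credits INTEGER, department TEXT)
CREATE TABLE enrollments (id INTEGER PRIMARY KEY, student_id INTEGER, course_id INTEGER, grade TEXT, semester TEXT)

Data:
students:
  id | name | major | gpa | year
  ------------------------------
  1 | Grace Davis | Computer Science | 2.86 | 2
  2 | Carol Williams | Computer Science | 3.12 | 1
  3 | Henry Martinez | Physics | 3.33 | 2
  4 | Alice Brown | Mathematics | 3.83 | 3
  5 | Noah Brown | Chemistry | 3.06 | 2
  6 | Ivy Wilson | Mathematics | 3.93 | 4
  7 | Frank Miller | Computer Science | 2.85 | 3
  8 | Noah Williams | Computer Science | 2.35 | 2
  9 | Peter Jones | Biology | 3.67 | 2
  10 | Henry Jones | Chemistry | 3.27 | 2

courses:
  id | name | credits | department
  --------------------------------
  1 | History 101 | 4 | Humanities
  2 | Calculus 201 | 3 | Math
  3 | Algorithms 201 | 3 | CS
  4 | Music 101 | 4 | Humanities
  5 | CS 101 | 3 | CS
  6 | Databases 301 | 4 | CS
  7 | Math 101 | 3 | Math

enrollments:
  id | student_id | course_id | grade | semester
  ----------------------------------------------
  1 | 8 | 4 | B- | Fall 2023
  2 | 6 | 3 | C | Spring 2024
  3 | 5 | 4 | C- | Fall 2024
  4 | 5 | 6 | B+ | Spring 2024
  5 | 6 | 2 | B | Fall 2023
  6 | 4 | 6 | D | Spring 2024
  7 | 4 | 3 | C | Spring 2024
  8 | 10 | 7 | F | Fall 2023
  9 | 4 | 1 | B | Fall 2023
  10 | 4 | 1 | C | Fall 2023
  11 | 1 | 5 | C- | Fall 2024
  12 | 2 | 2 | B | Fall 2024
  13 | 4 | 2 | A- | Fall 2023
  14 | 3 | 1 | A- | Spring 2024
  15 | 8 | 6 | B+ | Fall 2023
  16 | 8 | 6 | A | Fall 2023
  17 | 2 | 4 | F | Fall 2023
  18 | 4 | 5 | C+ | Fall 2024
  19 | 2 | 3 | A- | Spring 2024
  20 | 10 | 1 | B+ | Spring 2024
SELECT name, year FROM students ORDER BY year DESC LIMIT 5

Execution result:
name | year
Ivy Wilson | 4
Alice Brown | 3
Frank Miller | 3
Grace Davis | 2
Henry Martinez | 2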